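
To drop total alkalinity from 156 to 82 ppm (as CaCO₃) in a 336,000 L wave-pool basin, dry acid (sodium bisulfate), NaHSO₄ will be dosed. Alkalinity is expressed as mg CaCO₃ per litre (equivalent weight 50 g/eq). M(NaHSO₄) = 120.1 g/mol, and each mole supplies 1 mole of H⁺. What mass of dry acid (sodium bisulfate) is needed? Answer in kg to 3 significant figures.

Alkalinity to neutralize: (156 − 82) = 74 mg/L as CaCO₃ × 336,000 L = 24,860 g as CaCO₃.
Equivalents of H⁺ required: 24,860 ÷ 50 g/eq = 497.3 eq = 497.3 mol NaHSO₄.
Mass of NaHSO₄: 497.3 × 120.1 = 59,720 g.

59.7 kg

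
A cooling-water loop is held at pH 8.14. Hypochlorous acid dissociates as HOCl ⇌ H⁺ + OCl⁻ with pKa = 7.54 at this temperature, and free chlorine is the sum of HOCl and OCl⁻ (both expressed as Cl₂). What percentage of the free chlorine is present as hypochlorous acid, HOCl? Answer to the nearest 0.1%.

[OCl⁻]/[HOCl] = 10^(pH − pKa) = 10^(8.14 − 7.54) = 10^0.60 = 3.981.
Fraction as HOCl = 1 / (1 + 3.981) = 0.2008.

20.1%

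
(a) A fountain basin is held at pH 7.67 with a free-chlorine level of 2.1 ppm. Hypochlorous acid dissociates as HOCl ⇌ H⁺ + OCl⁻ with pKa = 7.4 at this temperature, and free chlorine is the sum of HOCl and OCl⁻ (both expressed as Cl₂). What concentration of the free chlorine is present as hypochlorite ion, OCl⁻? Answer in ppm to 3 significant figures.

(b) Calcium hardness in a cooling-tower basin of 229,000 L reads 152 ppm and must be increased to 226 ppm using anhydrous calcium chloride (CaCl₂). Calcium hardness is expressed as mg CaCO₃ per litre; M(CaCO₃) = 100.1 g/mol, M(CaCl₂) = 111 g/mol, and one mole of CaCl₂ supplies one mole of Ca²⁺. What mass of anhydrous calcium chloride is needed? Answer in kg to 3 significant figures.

(a) [OCl⁻]/[HOCl] = 10^(pH − pKa) = 10^(7.67 − 7.4) = 10^0.27 = 1.862.
(a) Fraction as HOCl = 1 / (1 + 1.862) = 0.3494.
(a) OCl⁻ = (1 − 0.3494) × 2.1 ppm = 1.366 ppm.

(b) Hardness to add: (226 − 152) = 74 mg/L as CaCO₃ × 229,000 L = 16,950 g as CaCO₃.
(b) Moles of Ca²⁺ (1 mol Ca²⁺ ≡ 1 mol CaCO₃): 16,950 / 100.1 g/mol = 169.3 mol.
(b) Mass of CaCl₂: 169.3 × 111 = 18,790 g.

(a) 1.37 ppm; (b) 18.8 kg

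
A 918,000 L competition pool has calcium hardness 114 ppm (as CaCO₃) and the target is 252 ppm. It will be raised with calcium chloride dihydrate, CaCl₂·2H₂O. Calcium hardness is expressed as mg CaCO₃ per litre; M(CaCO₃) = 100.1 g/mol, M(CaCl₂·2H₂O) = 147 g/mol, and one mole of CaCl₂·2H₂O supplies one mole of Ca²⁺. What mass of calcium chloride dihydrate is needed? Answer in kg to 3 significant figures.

186 kg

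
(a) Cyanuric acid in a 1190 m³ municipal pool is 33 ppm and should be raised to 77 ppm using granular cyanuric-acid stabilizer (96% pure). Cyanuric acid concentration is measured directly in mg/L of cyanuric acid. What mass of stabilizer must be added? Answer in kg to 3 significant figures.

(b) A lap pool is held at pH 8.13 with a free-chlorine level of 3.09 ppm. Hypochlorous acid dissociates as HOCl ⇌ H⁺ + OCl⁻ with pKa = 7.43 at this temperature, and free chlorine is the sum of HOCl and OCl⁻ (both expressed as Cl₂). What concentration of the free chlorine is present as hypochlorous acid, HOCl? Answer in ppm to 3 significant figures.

(a) 54.5 kg; (b) 0.514 ppm

(a) Volume: 1190 m³ = 1,190,000 L.
(a) CYA to add: (77 − 33) = 44 mg/L × 1,190,000 L = 52,360 g cyanuric acid.
(a) At 96% purity: 52,360 / 0.96 = 54,540 g product.

(b) [OCl⁻]/[HOCl] = 10^(pH − pKa) = 10^(8.13 − 7.43) = 10^0.70 = 5.012.
(b) Fraction as HOCl = 1 / (1 + 5.012) = 0.1663.
(b) HOCl = 0.1663 × 3.09 ppm = 0.514 ppm.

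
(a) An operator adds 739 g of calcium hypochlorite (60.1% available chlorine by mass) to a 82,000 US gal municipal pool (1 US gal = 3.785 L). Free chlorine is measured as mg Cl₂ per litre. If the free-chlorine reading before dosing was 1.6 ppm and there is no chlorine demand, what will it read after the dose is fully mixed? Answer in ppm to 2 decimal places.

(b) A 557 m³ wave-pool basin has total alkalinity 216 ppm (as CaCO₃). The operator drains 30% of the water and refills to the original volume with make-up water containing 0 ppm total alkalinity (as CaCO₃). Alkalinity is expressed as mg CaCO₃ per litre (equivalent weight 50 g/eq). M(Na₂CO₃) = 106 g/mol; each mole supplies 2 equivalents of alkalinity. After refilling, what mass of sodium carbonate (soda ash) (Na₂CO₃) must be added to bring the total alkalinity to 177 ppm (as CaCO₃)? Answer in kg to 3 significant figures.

(a) Volume: 82,000 US gal × 3.785 L/gal = 310,370 L.
(a) Available chlorine delivered: 739 g × 0.601 = 444.1 g as Cl₂.
(a) Concentration rise: 444.1 g / 310,370 L = 1.431 mg/L = 1.43 ppm.
(a) Final FC: 1.6 + 1.43 = 3.03 ppm.

(b) Volume: 557 m³ = 557,000 L.
(b) After draining 30% and refilling: 216 × 0.70 + 0 × 0.30 = 151.2 ppm.
(b) Deficit to target: 177 − 151.2 = 25.8 mg/L.
(b) As CaCO₃: 25.8 mg/L × 557,000 L = 14,370 g; ÷ 50 g/eq ÷ 2 = 143.7 mol Na₂CO₃.
(b) Mass: 143.7 × 106 = 15,230 g.

(a) 3.03 ppm; (b) 15.2 kg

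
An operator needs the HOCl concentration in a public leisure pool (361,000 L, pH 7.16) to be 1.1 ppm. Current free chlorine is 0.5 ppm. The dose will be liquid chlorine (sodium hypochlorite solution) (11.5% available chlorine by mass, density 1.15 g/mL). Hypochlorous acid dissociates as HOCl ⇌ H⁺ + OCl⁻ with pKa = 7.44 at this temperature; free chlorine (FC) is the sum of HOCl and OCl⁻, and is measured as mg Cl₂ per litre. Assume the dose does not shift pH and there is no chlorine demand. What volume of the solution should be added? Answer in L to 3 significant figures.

[OCl⁻]/[HOCl] = 10^(pH − pKa) = 10^(7.16 − 7.44) = 0.5248; fraction as HOCl = 1/(1 + 0.5248) = 0.6558.
Free chlorine required for 1.1 ppm HOCl: 1.1 / 0.6558 = 1.677 ppm.
FC to add: 1.677 − 0.5 = 1.177 mg/L as Cl₂.
Cl₂ equivalent: 1.177 mg/L × 361,000 L = 425 g.
Product at 11.5% available Cl: 425 / 0.115 = 3696 g.
Volume: 3696 g ÷ 1.15 g/mL = 3214 mL.

3.21 L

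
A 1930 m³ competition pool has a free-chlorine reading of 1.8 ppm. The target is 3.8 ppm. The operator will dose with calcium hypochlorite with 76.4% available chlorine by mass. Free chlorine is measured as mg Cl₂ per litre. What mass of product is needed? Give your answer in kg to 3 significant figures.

5.05 kg

Volume: 1930 m³ = 1,930,000 L.
Chlorine deficit: 3.8 − 1.8 = 2 ppm = 2 mg/L as Cl₂.
Cl₂ equivalent needed: 2 mg/L × 1,930,000 L = 3,860,000 mg = 3860 g.
Product at 76.4% available chlorine: 3860 / 0.764 = 5052 g.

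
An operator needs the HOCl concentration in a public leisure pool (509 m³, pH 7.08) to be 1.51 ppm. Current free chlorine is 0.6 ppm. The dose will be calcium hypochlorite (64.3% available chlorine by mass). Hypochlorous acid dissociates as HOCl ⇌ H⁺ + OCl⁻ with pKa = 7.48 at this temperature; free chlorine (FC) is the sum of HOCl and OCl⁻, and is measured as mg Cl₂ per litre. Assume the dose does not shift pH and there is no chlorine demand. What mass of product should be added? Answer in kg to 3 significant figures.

1.20 kg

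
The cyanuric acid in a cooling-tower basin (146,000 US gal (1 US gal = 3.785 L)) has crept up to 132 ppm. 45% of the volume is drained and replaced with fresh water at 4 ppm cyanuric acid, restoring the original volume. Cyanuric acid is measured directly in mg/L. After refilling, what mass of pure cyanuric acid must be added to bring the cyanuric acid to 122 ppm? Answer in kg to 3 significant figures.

26.3 kg

Volume: 146,000 US gal × 3.785 L/gal = 552,610 L.
After draining 45% and refilling: 132 × 0.55 + 4 × 0.45 = 74.4 ppm.
Deficit to target: 122 − 74.4 = 47.6 mg/L.
Mass: 47.6 mg/L × 552,610 L = 26,300 g cyanuric acid.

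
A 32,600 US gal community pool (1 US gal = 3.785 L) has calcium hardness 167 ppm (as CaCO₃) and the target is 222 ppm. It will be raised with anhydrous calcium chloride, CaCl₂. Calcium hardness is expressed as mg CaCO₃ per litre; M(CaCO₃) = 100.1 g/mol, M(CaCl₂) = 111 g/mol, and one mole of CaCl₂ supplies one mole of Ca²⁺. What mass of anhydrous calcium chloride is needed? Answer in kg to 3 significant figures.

7.53 kg

Volume: 32,600 US gal × 3.785 L/gal = 123,391 L.
Hardness to add: (222 − 167) = 55 mg/L as CaCO₃ × 123,391 L = 6787 g as CaCO₃.
Moles of Ca²⁺ (1 mol Ca²⁺ ≡ 1 mol CaCO₃): 6787 / 100.1 g/mol = 67.8 mol.
Mass of CaCl₂: 67.8 × 111 = 7525 g.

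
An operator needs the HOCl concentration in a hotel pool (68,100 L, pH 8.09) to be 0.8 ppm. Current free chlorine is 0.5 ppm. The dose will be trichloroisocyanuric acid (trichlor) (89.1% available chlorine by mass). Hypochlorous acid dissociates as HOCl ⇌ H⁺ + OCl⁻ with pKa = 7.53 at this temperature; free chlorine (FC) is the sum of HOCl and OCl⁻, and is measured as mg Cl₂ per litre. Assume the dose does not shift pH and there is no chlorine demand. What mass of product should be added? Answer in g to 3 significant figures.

245 g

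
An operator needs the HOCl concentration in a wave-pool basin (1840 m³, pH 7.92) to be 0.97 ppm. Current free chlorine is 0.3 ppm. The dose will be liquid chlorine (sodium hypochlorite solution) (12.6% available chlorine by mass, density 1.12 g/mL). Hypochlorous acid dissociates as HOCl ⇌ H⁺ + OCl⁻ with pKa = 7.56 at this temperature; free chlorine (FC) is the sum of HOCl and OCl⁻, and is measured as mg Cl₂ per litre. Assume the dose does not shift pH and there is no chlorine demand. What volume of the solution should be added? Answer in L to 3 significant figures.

Volume: 1840 m³ = 1,840,000 L.
[OCl⁻]/[HOCl] = 10^(pH − pKa) = 10^(7.92 − 7.56) = 2.291; fraction as HOCl = 1/(1 + 2.291) = 0.3039.
Free chlorine required for 0.97 ppm HOCl: 0.97 / 0.3039 = 3.192 ppm.
FC to add: 3.192 − 0.3 = 2.892 mg/L as Cl₂.
Cl₂ equivalent: 2.892 mg/L × 1,840,000 L = 5322 g.
Product at 12.6% available Cl: 5322 / 0.126 = 42,230 g.
Volume: 42,230 g ÷ 1.12 g/mL = 37,710 mL.

37.7 L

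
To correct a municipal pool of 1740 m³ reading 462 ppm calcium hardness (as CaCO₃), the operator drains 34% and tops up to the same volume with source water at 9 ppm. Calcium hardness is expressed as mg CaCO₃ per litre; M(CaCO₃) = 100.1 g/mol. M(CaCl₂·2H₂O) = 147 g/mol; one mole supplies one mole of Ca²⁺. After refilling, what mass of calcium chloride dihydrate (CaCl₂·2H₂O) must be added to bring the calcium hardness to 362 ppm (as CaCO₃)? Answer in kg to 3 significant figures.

Volume: 1740 m³ = 1,740,000 L.
After draining 34% and refilling: 462 × 0.66 + 9 × 0.34 = 307.98 ppm.
Deficit to target: 362 − 307.98 = 54.02 mg/L.
As CaCO₃: 54.02 mg/L × 1,740,000 L = 93,990 g; ÷ 100.1 = 939 mol Ca²⁺.
Mass: 939 × 147 = 138,000 g.

138 kg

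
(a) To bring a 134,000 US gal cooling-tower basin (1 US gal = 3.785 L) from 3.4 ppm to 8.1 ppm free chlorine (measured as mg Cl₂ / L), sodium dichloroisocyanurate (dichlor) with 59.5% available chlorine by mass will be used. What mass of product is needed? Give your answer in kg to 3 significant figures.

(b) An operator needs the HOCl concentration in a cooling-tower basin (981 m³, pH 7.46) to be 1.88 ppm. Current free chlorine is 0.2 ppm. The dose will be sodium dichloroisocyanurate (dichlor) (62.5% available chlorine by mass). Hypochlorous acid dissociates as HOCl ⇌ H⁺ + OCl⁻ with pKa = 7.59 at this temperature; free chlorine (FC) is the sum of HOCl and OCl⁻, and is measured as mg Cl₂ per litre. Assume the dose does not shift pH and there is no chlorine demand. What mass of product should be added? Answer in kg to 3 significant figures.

(a) 4.01 kg; (b) 4.82 kg

(a) Volume: 134,000 US gal × 3.785 L/gal = 507,190 L.
(a) Chlorine deficit: 8.1 − 3.4 = 4.7 ppm = 4.7 mg/L as Cl₂.
(a) Cl₂ equivalent needed: 4.7 mg/L × 507,190 L = 2,384,000 mg = 2384 g.
(a) Product at 59.5% available chlorine: 2384 / 0.595 = 4006 g.

(b) Volume: 981 m³ = 981,000 L.
(b) [OCl⁻]/[HOCl] = 10^(pH − pKa) = 10^(7.46 − 7.59) = 0.7413; fraction as HOCl = 1/(1 + 0.7413) = 0.5743.
(b) Free chlorine required for 1.88 ppm HOCl: 1.88 / 0.5743 = 3.274 ppm.
(b) FC to add: 3.274 − 0.2 = 3.074 mg/L as Cl₂.
(b) Cl₂ equivalent: 3.074 mg/L × 981,000 L = 3015 g.
(b) Product at 62.5% available Cl: 3015 / 0.625 = 4824 g.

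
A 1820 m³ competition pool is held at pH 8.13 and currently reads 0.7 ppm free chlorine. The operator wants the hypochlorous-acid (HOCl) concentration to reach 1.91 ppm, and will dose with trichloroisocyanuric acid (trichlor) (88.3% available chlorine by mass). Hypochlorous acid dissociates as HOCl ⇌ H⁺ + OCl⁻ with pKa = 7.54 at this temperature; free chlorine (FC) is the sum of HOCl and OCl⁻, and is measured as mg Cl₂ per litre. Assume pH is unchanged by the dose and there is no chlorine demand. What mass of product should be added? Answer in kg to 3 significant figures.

Volume: 1820 m³ = 1,820,000 L.
[OCl⁻]/[HOCl] = 10^(pH − pKa) = 10^(8.13 − 7.54) = 3.89; fraction as HOCl = 1/(1 + 3.89) = 0.2045.
Free chlorine required for 1.91 ppm HOCl: 1.91 / 0.2045 = 9.341 ppm.
FC to add: 9.341 − 0.7 = 8.641 mg/L as Cl₂.
Cl₂ equivalent: 8.641 mg/L × 1,820,000 L = 15,730 g.
Product at 88.3% available Cl: 15,730 / 0.883 = 17,810 g.

17.8 kg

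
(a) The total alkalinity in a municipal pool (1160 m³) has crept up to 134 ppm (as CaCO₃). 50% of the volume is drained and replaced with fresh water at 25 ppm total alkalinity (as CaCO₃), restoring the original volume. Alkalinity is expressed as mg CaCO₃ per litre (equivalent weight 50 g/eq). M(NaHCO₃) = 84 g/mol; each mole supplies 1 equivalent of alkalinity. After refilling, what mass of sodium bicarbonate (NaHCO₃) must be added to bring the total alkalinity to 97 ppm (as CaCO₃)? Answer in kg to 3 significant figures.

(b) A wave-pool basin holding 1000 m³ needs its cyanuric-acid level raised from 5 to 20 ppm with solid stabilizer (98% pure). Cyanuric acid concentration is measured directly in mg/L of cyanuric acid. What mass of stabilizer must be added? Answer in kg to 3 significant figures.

(a) Volume: 1160 m³ = 1,160,000 L.
(a) After draining 50% and refilling: 134 × 0.50 + 25 × 0.50 = 79.5 ppm.
(a) Deficit to target: 97 − 79.5 = 17.5 mg/L.
(a) As CaCO₃: 17.5 mg/L × 1,160,000 L = 20,300 g; ÷ 50 g/eq ÷ 1 = 406 mol NaHCO₃.
(a) Mass: 406 × 84 = 34,100 g.

(b) Volume: 1000 m³ = 1,000,000 L.
(b) CYA to add: (20 − 5) = 15 mg/L × 1,000,000 L = 15,000 g cyanuric acid.
(b) At 98% purity: 15,000 / 0.98 = 15,310 g product.

(a) 34.1 kg; (b) 15.3 kg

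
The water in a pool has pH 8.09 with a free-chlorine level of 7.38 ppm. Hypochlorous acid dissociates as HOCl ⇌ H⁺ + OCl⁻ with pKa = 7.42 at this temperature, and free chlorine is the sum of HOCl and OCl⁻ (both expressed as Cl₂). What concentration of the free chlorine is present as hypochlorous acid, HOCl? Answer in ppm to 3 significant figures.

[OCl⁻]/[HOCl] = 10^(pH − pKa) = 10^(8.09 − 7.42) = 10^0.67 = 4.677.
Fraction as HOCl = 1 / (1 + 4.677) = 0.1761.
HOCl = 0.1761 × 7.38 ppm = 1.3 ppm.

1.30 ppm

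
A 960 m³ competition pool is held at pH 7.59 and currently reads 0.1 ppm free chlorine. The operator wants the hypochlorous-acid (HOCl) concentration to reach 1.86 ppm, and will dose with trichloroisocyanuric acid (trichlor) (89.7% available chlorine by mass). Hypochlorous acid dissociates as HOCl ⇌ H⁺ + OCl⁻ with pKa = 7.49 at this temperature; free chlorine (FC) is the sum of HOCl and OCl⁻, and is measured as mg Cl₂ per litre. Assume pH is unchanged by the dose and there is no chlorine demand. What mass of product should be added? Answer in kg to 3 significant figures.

4.39 kg

Volume: 960 m³ = 960,000 L.
[OCl⁻]/[HOCl] = 10^(pH − pKa) = 10^(7.59 − 7.49) = 1.259; fraction as HOCl = 1/(1 + 1.259) = 0.4427.
Free chlorine required for 1.86 ppm HOCl: 1.86 / 0.4427 = 4.202 ppm.
FC to add: 4.202 − 0.1 = 4.102 mg/L as Cl₂.
Cl₂ equivalent: 4.102 mg/L × 960,000 L = 3938 g.
Product at 89.7% available Cl: 3938 / 0.897 = 4390 g.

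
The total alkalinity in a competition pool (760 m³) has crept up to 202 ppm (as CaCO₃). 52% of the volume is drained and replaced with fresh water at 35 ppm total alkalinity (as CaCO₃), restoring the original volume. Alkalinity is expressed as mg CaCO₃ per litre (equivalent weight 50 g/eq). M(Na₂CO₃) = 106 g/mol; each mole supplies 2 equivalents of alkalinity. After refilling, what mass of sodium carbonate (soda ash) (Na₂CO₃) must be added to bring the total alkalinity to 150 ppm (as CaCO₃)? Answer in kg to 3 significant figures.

Volume: 760 m³ = 760,000 L.
After draining 52% and refilling: 202 × 0.48 + 35 × 0.52 = 115.16 ppm.
Deficit to target: 150 − 115.16 = 34.84 mg/L.
As CaCO₃: 34.84 mg/L × 760,000 L = 26,480 g; ÷ 50 g/eq ÷ 2 = 264.8 mol Na₂CO₃.
Mass: 264.8 × 106 = 28,070 g.

28.1 kg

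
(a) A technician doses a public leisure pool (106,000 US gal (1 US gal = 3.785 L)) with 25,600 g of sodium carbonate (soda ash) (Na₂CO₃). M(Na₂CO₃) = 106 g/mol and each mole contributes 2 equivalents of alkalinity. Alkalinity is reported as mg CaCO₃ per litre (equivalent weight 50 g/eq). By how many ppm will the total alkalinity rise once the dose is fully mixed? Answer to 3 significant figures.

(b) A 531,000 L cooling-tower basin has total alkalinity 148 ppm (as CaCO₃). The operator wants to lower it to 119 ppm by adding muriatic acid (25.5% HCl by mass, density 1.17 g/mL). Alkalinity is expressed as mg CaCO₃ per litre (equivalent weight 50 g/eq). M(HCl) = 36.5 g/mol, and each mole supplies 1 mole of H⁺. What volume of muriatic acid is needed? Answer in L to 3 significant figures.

(a) Volume: 106,000 US gal × 3.785 L/gal = 401,210 L.
(a) Moles of Na₂CO₃: 25,600 g ÷ 106 g/mol = 241.5 mol → 483 eq of alkalinity.
(a) As CaCO₃: 483 eq × 50 g/eq = 24,150 g.
(a) Rise: 24,150 g / 401,210 L × 1000 = 60.2 mg/L.

(b) Alkalinity to neutralize: (148 − 119) = 29 mg/L as CaCO₃ × 531,000 L = 15,400 g as CaCO₃.
(b) Equivalents of H⁺ required: 15,400 ÷ 50 g/eq = 308 eq = 308 mol HCl.
(b) Mass of HCl: 308 × 36.5 = 11,240 g.
(b) Mass of 25.5% solution: 11,240 / 0.255 = 44,080 g.
(b) Volume: 44,080 g ÷ 1.17 g/mL = 37,680 mL.

(a) 60.2 ppm; (b) 37.7 L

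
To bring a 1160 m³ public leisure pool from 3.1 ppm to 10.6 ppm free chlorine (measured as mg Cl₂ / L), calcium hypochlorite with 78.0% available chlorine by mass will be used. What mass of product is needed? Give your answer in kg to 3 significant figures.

Volume: 1160 m³ = 1,160,000 L.
Chlorine deficit: 10.6 − 3.1 = 7.5 ppm = 7.5 mg/L as Cl₂.
Cl₂ equivalent needed: 7.5 mg/L × 1,160,000 L = 8,700,000 mg = 8700 g.
Product at 78.0% available chlorine: 8700 / 0.78 = 11,150 g.

11.2 kg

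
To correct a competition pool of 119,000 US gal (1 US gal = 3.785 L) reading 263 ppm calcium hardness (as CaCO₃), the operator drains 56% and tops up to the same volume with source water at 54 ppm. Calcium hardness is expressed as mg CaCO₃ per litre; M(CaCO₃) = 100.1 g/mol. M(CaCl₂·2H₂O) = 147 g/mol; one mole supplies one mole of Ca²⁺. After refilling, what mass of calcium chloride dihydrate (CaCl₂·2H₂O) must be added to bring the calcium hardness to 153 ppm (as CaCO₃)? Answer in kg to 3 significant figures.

4.66 kg

Volume: 119,000 US gal × 3.785 L/gal = 450,415 L.
After draining 56% and refilling: 263 × 0.44 + 54 × 0.56 = 145.96 ppm.
Deficit to target: 153 − 145.96 = 7.04 mg/L.
As CaCO₃: 7.04 mg/L × 450,415 L = 3171 g; ÷ 100.1 = 31.68 mol Ca²⁺.
Mass: 31.68 × 147 = 4657 g.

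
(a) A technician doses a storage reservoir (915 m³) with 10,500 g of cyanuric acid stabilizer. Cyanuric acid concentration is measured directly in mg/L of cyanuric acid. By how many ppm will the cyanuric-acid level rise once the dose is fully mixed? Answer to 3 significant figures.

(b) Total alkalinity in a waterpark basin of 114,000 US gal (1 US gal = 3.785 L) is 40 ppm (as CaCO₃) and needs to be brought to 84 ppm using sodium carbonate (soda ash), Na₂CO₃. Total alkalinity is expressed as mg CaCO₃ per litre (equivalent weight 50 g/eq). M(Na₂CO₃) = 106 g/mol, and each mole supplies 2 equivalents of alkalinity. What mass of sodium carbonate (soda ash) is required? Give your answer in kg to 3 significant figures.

(a) 11.5 ppm; (b) 20.1 kg

(a) Volume: 915 m³ = 915,000 L.
(a) Rise: 10,500 g / 915,000 L × 1000 = 11.48 mg/L.

(b) Volume: 114,000 US gal × 3.785 L/gal = 431,490 L.
(b) Alkalinity to add: (84 − 40) = 44 mg/L as CaCO₃ × 431,490 L = 18,990 g as CaCO₃.
(b) Equivalents: 18,990 g ÷ 50 g/eq = 379.7 eq.
(b) Each mole of Na₂CO₃ supplies 2 eq, so 379.7 / 2 = 189.9 mol.
(b) Mass: 189.9 mol × 106 g/mol = 20,120 g.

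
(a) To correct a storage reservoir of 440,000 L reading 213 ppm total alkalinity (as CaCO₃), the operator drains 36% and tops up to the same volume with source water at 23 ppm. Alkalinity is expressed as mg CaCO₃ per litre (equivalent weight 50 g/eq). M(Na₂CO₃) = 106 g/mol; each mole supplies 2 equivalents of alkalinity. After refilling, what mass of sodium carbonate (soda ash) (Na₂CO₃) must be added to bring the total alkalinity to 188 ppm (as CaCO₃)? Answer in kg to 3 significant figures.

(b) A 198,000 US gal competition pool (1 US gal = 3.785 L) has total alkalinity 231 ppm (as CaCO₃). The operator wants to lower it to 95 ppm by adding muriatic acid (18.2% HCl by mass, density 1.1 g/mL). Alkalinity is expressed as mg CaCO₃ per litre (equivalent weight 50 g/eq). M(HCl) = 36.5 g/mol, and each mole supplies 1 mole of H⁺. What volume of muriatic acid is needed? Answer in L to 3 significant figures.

(a) After draining 36% and refilling: 213 × 0.64 + 23 × 0.36 = 144.6 ppm.
(a) Deficit to target: 188 − 144.6 = 43.4 mg/L.
(a) As CaCO₃: 43.4 mg/L × 440,000 L = 19,100 g; ÷ 50 g/eq ÷ 2 = 191 mol Na₂CO₃.
(a) Mass: 191 × 106 = 20,240 g.

(b) Volume: 198,000 US gal × 3.785 L/gal = 749,430 L.
(b) Alkalinity to neutralize: (231 − 95) = 136 mg/L as CaCO₃ × 749,430 L = 101,900 g as CaCO₃.
(b) Equivalents of H⁺ required: 101,900 ÷ 50 g/eq = 2038 eq = 2038 mol HCl.
(b) Mass of HCl: 2038 × 36.5 = 74,400 g.
(b) Mass of 18.2% solution: 74,400 / 0.182 = 408,800 g.
(b) Volume: 408,800 g ÷ 1.1 g/mL = 371,600 mL.

(a) 20.2 kg; (b) 372 L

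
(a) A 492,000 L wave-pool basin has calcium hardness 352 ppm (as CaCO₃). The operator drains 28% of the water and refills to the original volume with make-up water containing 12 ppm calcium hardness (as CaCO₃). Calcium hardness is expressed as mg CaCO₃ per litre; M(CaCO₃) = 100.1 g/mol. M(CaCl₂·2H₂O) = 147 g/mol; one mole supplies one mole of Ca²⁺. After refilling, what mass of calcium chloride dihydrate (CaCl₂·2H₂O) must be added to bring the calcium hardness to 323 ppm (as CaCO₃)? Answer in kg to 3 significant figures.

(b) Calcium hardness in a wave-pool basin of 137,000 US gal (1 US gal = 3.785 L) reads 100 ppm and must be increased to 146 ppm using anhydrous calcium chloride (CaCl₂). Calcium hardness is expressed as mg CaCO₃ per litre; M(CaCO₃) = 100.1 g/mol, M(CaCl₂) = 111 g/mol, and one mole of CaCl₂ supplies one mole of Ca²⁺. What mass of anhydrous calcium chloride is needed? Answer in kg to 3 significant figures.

(a) After draining 28% and refilling: 352 × 0.72 + 12 × 0.28 = 256.8 ppm.
(a) Deficit to target: 323 − 256.8 = 66.2 mg/L.
(a) As CaCO₃: 66.2 mg/L × 492,000 L = 32,570 g; ÷ 100.1 = 325.4 mol Ca²⁺.
(a) Mass: 325.4 × 147 = 47,830 g.

(b) Volume: 137,000 US gal × 3.785 L/gal = 518,545 L.
(b) Hardness to add: (146 − 100) = 46 mg/L as CaCO₃ × 518,545 L = 23,850 g as CaCO₃.
(b) Moles of Ca²⁺ (1 mol Ca²⁺ ≡ 1 mol CaCO₃): 23,850 / 100.1 g/mol = 238.3 mol.
(b) Mass of CaCl₂: 238.3 × 111 = 26,450 g.

(a) 47.8 kg; (b) 26.5 kg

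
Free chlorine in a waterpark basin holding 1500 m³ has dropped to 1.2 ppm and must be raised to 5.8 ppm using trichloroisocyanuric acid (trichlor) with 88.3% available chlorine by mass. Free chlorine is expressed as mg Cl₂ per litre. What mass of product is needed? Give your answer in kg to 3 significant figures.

7.81 kg

Volume: 1500 m³ = 1,500,000 L.
Chlorine deficit: 5.8 − 1.2 = 4.6 ppm = 4.6 mg/L as Cl₂.
Cl₂ equivalent needed: 4.6 mg/L × 1,500,000 L = 6,900,000 mg = 6900 g.
Product at 88.3% available chlorine: 6900 / 0.883 = 7814 g.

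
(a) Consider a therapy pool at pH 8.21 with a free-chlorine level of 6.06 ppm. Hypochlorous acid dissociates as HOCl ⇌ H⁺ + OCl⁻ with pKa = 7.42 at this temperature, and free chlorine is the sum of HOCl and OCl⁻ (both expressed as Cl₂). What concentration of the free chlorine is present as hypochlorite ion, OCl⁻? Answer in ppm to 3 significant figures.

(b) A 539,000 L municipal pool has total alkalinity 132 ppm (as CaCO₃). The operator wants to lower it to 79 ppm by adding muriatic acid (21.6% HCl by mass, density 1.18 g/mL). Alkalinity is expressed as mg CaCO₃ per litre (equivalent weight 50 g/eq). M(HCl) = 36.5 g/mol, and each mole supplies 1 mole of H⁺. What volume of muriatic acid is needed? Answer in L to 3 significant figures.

(a) 5.21 ppm; (b) 81.8 L

(a) [OCl⁻]/[HOCl] = 10^(pH − pKa) = 10^(8.21 − 7.42) = 10^0.79 = 6.166.
(a) Fraction as HOCl = 1 / (1 + 6.166) = 0.1395.
(a) OCl⁻ = (1 − 0.1395) × 6.06 ppm = 5.214 ppm.

(b) Alkalinity to neutralize: (132 − 79) = 53 mg/L as CaCO₃ × 539,000 L = 28,570 g as CaCO₃.
(b) Equivalents of H⁺ required: 28,570 ÷ 50 g/eq = 571.3 eq = 571.3 mol HCl.
(b) Mass of HCl: 571.3 × 36.5 = 20,850 g.
(b) Mass of 21.6% solution: 20,850 / 0.216 = 96,550 g.
(b) Volume: 96,550 g ÷ 1.18 g/mL = 81,820 mL.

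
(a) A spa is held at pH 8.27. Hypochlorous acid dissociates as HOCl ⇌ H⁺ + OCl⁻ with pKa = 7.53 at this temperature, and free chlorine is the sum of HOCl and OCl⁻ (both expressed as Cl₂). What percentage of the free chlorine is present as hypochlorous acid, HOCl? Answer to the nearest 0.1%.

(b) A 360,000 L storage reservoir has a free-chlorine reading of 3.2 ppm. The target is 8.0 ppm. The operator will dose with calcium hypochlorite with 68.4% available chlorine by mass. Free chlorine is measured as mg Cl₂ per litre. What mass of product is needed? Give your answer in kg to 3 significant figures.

(a) 15.4%; (b) 2.53 kg

(a) [OCl⁻]/[HOCl] = 10^(pH − pKa) = 10^(8.27 − 7.53) = 10^0.74 = 5.495.
(a) Fraction as HOCl = 1 / (1 + 5.495) = 0.154.

(b) Chlorine deficit: 8.0 − 3.2 = 4.8 ppm = 4.8 mg/L as Cl₂.
(b) Cl₂ equivalent needed: 4.8 mg/L × 360,000 L = 1,728,000 mg = 1728 g.
(b) Product at 68.4% available chlorine: 1728 / 0.684 = 2526 g.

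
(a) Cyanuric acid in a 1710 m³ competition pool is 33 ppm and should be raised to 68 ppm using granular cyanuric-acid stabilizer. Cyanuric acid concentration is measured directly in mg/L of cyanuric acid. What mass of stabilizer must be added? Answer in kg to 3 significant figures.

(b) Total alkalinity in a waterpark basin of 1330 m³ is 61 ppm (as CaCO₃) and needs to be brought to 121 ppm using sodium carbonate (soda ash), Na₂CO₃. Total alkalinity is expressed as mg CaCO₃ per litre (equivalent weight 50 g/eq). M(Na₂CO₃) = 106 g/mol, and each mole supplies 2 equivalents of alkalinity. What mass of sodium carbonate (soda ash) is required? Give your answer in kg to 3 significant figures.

(a) Volume: 1710 m³ = 1,710,000 L.
(a) CYA to add: (68 − 33) = 35 mg/L × 1,710,000 L = 59,850 g cyanuric acid.

(b) Volume: 1330 m³ = 1,330,000 L.
(b) Alkalinity to add: (121 − 61) = 60 mg/L as CaCO₃ × 1,330,000 L = 79,800 g as CaCO₃.
(b) Equivalents: 79,800 g ÷ 50 g/eq = 1596 eq.
(b) Each mole of Na₂CO₃ supplies 2 eq, so 1596 / 2 = 798 mol.
(b) Mass: 798 mol × 106 g/mol = 84,590 g.

(a) 59.9 kg; (b) 84.6 kg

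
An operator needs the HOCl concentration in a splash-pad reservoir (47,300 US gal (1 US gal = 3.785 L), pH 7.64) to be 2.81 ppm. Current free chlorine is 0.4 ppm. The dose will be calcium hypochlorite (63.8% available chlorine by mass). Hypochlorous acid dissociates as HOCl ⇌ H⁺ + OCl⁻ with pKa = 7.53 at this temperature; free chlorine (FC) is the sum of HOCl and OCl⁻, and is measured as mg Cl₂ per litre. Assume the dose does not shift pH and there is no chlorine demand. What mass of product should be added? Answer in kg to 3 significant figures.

1.69 kg

Volume: 47,300 US gal × 3.785 L/gal = 179,030 L.
[OCl⁻]/[HOCl] = 10^(pH − pKa) = 10^(7.64 − 7.53) = 1.288; fraction as HOCl = 1/(1 + 1.288) = 0.437.
Free chlorine required for 2.81 ppm HOCl: 2.81 / 0.437 = 6.43 ppm.
FC to add: 6.43 − 0.4 = 6.03 mg/L as Cl₂.
Cl₂ equivalent: 6.03 mg/L × 179,030 L = 1080 g.
Product at 63.8% available Cl: 1080 / 0.638 = 1692 g.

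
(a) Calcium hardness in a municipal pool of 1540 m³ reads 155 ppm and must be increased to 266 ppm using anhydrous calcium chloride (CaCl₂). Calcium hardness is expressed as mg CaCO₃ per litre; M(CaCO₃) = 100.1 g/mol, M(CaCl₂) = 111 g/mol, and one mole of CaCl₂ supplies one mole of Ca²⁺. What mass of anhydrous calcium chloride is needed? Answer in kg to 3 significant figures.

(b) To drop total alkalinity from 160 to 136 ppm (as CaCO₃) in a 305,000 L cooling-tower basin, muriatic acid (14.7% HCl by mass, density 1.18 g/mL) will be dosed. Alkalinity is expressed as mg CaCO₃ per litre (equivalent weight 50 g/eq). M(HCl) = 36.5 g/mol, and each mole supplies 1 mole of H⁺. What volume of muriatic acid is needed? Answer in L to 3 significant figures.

(a) 190 kg; (b) 30.8 L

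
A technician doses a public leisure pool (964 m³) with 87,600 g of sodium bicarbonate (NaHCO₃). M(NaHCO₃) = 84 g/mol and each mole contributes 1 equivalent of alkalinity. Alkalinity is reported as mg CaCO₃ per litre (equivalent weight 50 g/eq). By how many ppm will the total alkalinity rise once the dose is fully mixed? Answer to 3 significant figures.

54.1 ppm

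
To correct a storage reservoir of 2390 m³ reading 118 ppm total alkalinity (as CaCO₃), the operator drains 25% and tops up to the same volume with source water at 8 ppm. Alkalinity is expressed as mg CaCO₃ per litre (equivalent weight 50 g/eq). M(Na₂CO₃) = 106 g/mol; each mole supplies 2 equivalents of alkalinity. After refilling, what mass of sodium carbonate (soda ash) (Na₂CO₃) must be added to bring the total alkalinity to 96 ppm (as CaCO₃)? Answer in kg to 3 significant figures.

Volume: 2390 m³ = 2,390,000 L.
After draining 25% and refilling: 118 × 0.75 + 8 × 0.25 = 90.5 ppm.
Deficit to target: 96 − 90.5 = 5.5 mg/L.
As CaCO₃: 5.5 mg/L × 2,390,000 L = 13,140 g; ÷ 50 g/eq ÷ 2 = 131.4 mol Na₂CO₃.
Mass: 131.4 × 106 = 13,930 g.

13.9 kg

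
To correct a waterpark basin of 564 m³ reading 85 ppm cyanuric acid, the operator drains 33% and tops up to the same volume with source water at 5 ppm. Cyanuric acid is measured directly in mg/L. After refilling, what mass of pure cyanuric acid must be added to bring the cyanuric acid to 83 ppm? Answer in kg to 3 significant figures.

13.8 kg

Volume: 564 m³ = 564,000 L.
After draining 33% and refilling: 85 × 0.67 + 5 × 0.33 = 58.6 ppm.
Deficit to target: 83 − 58.6 = 24.4 mg/L.
Mass: 24.4 mg/L × 564,000 L = 13,760 g cyanuric acid.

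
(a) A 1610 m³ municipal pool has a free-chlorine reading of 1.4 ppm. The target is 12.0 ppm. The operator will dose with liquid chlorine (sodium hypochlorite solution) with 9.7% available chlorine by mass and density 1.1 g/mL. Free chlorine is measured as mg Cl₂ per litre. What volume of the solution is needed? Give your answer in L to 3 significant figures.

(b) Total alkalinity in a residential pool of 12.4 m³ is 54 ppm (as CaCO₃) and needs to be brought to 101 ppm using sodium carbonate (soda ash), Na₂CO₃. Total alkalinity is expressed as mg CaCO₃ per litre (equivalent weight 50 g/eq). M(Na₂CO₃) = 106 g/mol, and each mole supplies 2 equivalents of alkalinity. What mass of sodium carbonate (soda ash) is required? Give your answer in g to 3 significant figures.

(a) 160 L; (b) 618 g

(a) Volume: 1610 m³ = 1,610,000 L.
(a) Chlorine deficit: 12.0 − 1.4 = 10.6 ppm = 10.6 mg/L as Cl₂.
(a) Cl₂ equivalent needed: 10.6 mg/L × 1,610,000 L = 17,070,000 mg = 17,070 g.
(a) Product at 9.7% available chlorine: 17,070 / 0.097 = 175,900 g.
(a) Volume at density 1.1 g/mL: 175,900 g ÷ 1.1 g/mL = 159,900 mL.

(b) Volume: 12.4 m³ = 12,400 L.
(b) Alkalinity to add: (101 − 54) = 47 mg/L as CaCO₃ × 12,400 L = 582.8 g as CaCO₃.
(b) Equivalents: 582.8 g ÷ 50 g/eq = 11.66 eq.
(b) Each mole of Na₂CO₃ supplies 2 eq, so 11.66 / 2 = 5.828 mol.
(b) Mass: 5.828 mol × 106 g/mol = 617.8 g.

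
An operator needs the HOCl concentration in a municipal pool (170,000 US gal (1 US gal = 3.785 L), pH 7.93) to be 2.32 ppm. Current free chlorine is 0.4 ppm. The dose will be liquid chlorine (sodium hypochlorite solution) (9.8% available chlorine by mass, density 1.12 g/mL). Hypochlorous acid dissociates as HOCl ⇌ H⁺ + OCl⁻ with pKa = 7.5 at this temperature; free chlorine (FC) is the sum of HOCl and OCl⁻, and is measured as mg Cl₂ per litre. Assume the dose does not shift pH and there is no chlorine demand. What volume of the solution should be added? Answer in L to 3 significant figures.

47.9 L

Volume: 170,000 US gal × 3.785 L/gal = 643,450 L.
[OCl⁻]/[HOCl] = 10^(pH − pKa) = 10^(7.93 − 7.5) = 2.692; fraction as HOCl = 1/(1 + 2.692) = 0.2709.
Free chlorine required for 2.32 ppm HOCl: 2.32 / 0.2709 = 8.564 ppm.
FC to add: 8.564 − 0.4 = 8.164 mg/L as Cl₂.
Cl₂ equivalent: 8.164 mg/L × 643,450 L = 5253 g.
Product at 9.8% available Cl: 5253 / 0.098 = 53,610 g.
Volume: 53,610 g ÷ 1.12 g/mL = 47,860 mL.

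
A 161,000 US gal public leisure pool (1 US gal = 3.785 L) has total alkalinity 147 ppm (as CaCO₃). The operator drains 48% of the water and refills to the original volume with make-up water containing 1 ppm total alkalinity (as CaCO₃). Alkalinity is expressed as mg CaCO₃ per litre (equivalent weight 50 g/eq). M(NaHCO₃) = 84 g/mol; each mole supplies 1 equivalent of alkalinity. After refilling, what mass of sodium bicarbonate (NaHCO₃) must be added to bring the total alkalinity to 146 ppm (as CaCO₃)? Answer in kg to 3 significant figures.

70.7 kg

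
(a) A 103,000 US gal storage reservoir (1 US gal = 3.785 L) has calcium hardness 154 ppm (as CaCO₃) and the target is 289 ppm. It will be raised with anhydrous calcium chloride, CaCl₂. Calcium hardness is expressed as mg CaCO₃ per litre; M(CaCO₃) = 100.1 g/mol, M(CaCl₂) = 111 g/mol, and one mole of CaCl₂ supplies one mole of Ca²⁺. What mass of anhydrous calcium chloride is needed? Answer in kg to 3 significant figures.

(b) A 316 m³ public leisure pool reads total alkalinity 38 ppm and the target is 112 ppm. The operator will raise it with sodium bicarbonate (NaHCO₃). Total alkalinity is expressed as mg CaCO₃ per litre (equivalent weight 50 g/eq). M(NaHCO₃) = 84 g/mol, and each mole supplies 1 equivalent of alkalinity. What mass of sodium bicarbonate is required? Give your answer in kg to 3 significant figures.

(a) 58.4 kg; (b) 39.3 kg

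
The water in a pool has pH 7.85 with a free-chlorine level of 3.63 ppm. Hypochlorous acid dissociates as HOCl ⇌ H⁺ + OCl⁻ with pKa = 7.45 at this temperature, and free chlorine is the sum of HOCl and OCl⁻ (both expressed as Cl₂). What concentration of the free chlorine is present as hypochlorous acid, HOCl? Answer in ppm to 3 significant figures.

1.03 ppm

[OCl⁻]/[HOCl] = 10^(pH − pKa) = 10^(7.85 − 7.45) = 10^0.40 = 2.512.
Fraction as HOCl = 1 / (1 + 2.512) = 0.2847.
HOCl = 0.2847 × 3.63 ppm = 1.034 ppm.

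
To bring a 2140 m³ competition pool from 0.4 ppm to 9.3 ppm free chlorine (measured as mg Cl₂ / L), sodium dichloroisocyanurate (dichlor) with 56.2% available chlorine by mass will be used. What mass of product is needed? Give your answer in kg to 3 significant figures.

33.9 kg

Volume: 2140 m³ = 2,140,000 L.
Chlorine deficit: 9.3 − 0.4 = 8.9 ppm = 8.9 mg/L as Cl₂.
Cl₂ equivalent needed: 8.9 mg/L × 2,140,000 L = 19,050,000 mg = 19,050 g.
Product at 56.2% available chlorine: 19,050 / 0.562 = 33,890 g.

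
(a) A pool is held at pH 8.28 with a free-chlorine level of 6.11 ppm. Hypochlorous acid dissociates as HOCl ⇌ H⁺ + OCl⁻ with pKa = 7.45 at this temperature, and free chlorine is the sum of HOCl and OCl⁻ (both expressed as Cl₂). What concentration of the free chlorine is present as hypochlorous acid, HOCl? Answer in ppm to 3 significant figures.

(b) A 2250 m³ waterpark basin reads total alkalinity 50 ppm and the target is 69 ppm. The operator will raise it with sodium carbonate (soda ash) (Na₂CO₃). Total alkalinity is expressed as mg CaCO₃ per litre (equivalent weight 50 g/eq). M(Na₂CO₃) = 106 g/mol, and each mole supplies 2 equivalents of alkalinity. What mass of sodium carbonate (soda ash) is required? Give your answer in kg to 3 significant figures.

(a) 0.787 ppm; (b) 45.3 kg

(a) [OCl⁻]/[HOCl] = 10^(pH − pKa) = 10^(8.28 − 7.45) = 10^0.83 = 6.761.
(a) Fraction as HOCl = 1 / (1 + 6.761) = 0.1289.
(a) HOCl = 0.1289 × 6.11 ppm = 0.7873 ppm.

(b) Volume: 2250 m³ = 2,250,000 L.
(b) Alkalinity to add: (69 − 50) = 19 mg/L as CaCO₃ × 2,250,000 L = 42,750 g as CaCO₃.
(b) Equivalents: 42,750 g ÷ 50 g/eq = 855 eq.
(b) Each mole of Na₂CO₃ supplies 2 eq, so 855 / 2 = 427.5 mol.
(b) Mass: 427.5 mol × 106 g/mol = 45,320 g.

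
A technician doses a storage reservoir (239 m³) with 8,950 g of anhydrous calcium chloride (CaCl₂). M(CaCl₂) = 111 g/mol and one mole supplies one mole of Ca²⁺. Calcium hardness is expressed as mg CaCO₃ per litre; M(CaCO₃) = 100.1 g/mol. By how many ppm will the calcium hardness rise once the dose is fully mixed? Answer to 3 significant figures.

33.8 ppm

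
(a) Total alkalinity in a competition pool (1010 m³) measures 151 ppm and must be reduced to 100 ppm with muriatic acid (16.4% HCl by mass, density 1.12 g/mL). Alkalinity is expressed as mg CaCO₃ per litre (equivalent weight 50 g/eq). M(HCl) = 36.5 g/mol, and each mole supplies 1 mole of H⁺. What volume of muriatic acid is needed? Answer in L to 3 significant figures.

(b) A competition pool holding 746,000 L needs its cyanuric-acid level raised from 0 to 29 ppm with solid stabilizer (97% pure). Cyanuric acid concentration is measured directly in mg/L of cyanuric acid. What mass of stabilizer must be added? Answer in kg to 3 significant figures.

(a) Volume: 1010 m³ = 1,010,000 L.
(a) Alkalinity to neutralize: (151 − 100) = 51 mg/L as CaCO₃ × 1,010,000 L = 51,510 g as CaCO₃.
(a) Equivalents of H⁺ required: 51,510 ÷ 50 g/eq = 1030 eq = 1030 mol HCl.
(a) Mass of HCl: 1030 × 36.5 = 37,600 g.
(a) Mass of 16.4% solution: 37,600 / 0.164 = 229,300 g.
(a) Volume: 229,300 g ÷ 1.12 g/mL = 204,700 mL.

(b) CYA to add: (29 − 0) = 29 mg/L × 746,000 L = 21,630 g cyanuric acid.
(b) At 97% purity: 21,630 / 0.97 = 22,300 g product.

(a) 205 L; (b) 22.3 kg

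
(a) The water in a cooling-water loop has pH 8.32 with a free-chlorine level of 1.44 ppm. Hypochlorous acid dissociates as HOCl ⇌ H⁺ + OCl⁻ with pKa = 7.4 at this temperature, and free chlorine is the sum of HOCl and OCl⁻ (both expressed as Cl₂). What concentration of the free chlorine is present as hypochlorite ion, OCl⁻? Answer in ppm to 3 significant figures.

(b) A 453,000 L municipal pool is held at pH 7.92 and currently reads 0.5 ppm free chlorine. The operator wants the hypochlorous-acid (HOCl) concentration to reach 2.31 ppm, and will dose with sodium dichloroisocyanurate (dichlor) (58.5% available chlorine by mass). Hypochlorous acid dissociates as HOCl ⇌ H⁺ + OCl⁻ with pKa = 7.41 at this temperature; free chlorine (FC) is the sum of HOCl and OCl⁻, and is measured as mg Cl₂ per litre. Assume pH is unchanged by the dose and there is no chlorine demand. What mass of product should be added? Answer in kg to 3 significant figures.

(a) [OCl⁻]/[HOCl] = 10^(pH − pKa) = 10^(8.32 − 7.4) = 10^0.92 = 8.318.
(a) Fraction as HOCl = 1 / (1 + 8.318) = 0.1073.
(a) OCl⁻ = (1 − 0.1073) × 1.44 ppm = 1.285 ppm.

(b) [OCl⁻]/[HOCl] = 10^(pH − pKa) = 10^(7.92 − 7.41) = 3.236; fraction as HOCl = 1/(1 + 3.236) = 0.2361.
(b) Free chlorine required for 2.31 ppm HOCl: 2.31 / 0.2361 = 9.785 ppm.
(b) FC to add: 9.785 − 0.5 = 9.285 mg/L as Cl₂.
(b) Cl₂ equivalent: 9.285 mg/L × 453,000 L = 4206 g.
(b) Product at 58.5% available Cl: 4206 / 0.585 = 7190 g.

(a) 1.29 ppm; (b) 7.19 kg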